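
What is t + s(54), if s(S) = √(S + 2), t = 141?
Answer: 141 + 2*√14 ≈ 148.48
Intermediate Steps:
s(S) = √(2 + S)
t + s(54) = 141 + √(2 + 54) = 141 + √56 = 141 + 2*√14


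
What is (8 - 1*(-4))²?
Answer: 144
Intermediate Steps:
(8 - 1*(-4))² = (8 + 4)² = 12² = 144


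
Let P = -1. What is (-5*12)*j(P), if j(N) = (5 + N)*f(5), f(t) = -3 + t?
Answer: -480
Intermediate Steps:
j(N) = 10 + 2*N (j(N) = (5 + N)*(-3 + 5) = (5 + N)*2 = 10 + 2*N)
(-5*12)*j(P) = (-5*12)*(10 + 2*(-1)) = -60*(10 - 2) = -60*8 = -480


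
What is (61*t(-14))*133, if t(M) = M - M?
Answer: 0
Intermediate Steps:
t(M) = 0
(61*t(-14))*133 = (61*0)*133 = 0*133 = 0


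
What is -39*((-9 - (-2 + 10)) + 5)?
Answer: 468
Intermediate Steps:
-39*((-9 - (-2 + 10)) + 5) = -39*((-9 - 1*8) + 5) = -39*((-9 - 8) + 5) = -39*(-17 + 5) = -39*(-12) = 468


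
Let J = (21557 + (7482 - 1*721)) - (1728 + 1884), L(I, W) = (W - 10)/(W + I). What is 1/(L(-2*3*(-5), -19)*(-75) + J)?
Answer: 11/273941 ≈ 4.0155e-5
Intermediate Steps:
L(I, W) = (-10 + W)/(I + W)
J = 24706 (J = (21557 + (7482 - 721)) - 1*3612 = (21557 + 6761) - 3612 = 28318 - 3612 = 24706)
1/(L(-2*3*(-5), -19)*(-75) + J) = 1/(((-10 - 19)/(-2*3*(-5) - 19))*(-75) + 24706) = 1/((-29/(-6*(-5) - 19))*(-75) + 24706) = 1/((-29/(30 - 19))*(-75) + 24706) = 1/((-29/11)*(-75) + 24706) = 1/(((1/11)*(-29))*(-75) + 24706) = 1/(-29/11*(-75) + 24706) = 1/(2175/11 + 24706) = 1/(273941/11) = 11/273941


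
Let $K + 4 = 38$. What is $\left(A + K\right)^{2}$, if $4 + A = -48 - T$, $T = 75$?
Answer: $8649$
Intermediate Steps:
$K = 34$ ($K = -4 + 38 = 34$)
$A = -127$ ($A = -4 - 123 = -127$)
$\left(A + K\right)^{2} = \left(-127 + 34\right)^{2} = \left(-93\right)^{2} = 8649$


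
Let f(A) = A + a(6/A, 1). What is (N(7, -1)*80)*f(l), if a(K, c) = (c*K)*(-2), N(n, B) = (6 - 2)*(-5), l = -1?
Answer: -17600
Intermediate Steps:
N(n, B) = -20 (N(n, B) = 4*(-5) = -20)
a(K, c) = -2*K*c (a(K, c) = (K*c)*(-2) = -2*K*c)
f(A) = A - 12/A (f(A) = A - 2*6/A*1 = A - 12/A)
(N(7, -1)*80)*f(l) = (-20*80)*(-1 - 12/(-1)) = -1600*(-1 - 12*(-1)) = -1600*(-1 + 12) = -1600*11 = -17600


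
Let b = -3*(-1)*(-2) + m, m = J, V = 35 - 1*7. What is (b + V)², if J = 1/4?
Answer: 7921/16 ≈ 495.06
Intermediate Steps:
V = 28 (V = 35 - 7 = 28)
J = ¼ ≈ 0.25000
m = ¼ ≈ 0.25000
b = -23/4 (b = -3*(-1)*(-2) + ¼ = 3*(-2) + ¼ = -6 + ¼ = -23/4 ≈ -5.7500)
(b + V)² = (-23/4 + 28)² = (89/4)² = 7921/16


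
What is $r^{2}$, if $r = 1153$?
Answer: $1329409$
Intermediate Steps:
$r^{2} = 1153^{2} = 1329409$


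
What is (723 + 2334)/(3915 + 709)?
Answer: 3057/4624 ≈ 0.66112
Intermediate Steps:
(723 + 2334)/(3915 + 709) = 3057/4624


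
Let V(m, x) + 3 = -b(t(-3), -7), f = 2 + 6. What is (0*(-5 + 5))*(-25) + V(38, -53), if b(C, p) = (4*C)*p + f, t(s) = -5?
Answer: -151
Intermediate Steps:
f = 8
b(C, p) = 8 + 4*C*p (b(C, p) = (4*C)*p + 8 = 4*C*p + 8 = 8 + 4*C*p)
V(m, x) = -151 (V(m, x) = -3 - (8 + 4*(-5)*(-7)) = -3 - (8 + 140) = -3 - 1*148 = -3 - 148 = -151)
(0*(-5 + 5))*(-25) + V(38, -53) = (0*(-5 + 5))*(-25) - 151 = (0*0)*(-25) - 151 = 0*(-25) - 151 = 0 - 151 = -151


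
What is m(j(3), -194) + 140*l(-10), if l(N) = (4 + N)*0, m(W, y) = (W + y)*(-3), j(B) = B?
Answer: 573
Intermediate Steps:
m(W, y) = -3*W - 3*y
l(N) = 0
m(j(3), -194) + 140*l(-10) = (-3*3 - 3*(-194)) + 140*0 = (-9 + 582) + 0 = 573 + 0 = 573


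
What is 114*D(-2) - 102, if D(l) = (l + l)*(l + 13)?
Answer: -5118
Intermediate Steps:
D(l) = 2*l*(13 + l) (D(l) = (2*l)*(13 + l) = 2*l*(13 + l))
114*D(-2) - 102 = 114*(2*(-2)*(13 - 2)) - 102 = 114*(2*(-2)*11) - 102 = 114*(-44) - 102 = -5016 - 102 = -5118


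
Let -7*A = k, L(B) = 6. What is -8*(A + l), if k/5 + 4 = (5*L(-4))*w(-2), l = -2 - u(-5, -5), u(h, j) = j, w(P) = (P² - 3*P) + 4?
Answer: 16472/7 ≈ 2353.1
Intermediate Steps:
w(P) = 4 + P² - 3*P
l = 3 (l = -2 - 1*(-5) = -2 + 5 = 3)
k = 2080 (k = -20 + 5*((5*6)*(4 + (-2)² - 3*(-2))) = -20 + 5*(30*(4 + 4 + 6)) = -20 + 5*(30*14) = -20 + 5*420 = -20 + 2100 = 2080)
A = -2080/7 (A = -⅐*2080 = -2080/7 ≈ -297.14)
-8*(A + l) = -8*(-2080/7 + 3) = -8*(-2059/7) = 16472/7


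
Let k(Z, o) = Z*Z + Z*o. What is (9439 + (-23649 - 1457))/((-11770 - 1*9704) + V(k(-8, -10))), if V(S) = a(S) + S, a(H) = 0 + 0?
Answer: 15667/21330 ≈ 0.73451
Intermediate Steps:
k(Z, o) = Z² + Z*o
a(H) = 0
V(S) = S (V(S) = 0 + S = S)
(9439 + (-23649 - 1457))/((-11770 - 1*9704) + V(k(-8, -10))) = (9439 + (-23649 - 1457))/((-11770 - 1*9704) - 8*(-8 - 10)) = (9439 - 25106)/((-11770 - 9704) - 8*(-18)) = -15667/(-21474 + 144) = -15667/(-21330) = -15667*(-1/21330) = 15667/21330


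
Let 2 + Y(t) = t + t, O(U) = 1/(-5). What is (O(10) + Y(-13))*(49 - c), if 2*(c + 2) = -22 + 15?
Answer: -15369/10 ≈ -1536.9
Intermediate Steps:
c = -11/2 (c = -2 + (-22 + 15)/2 = -2 + (½)*(-7) = -2 - 7/2 = -11/2 ≈ -5.5000)
O(U) = -⅕
Y(t) = -2 + 2*t (Y(t) = -2 + (t + t) = -2 + 2*t)
(O(10) + Y(-13))*(49 - c) = (-⅕ + (-2 + 2*(-13)))*(49 - 1*(-11/2)) = (-⅕ + (-2 - 26))*(49 + 11/2) = (-⅕ - 28)*(109/2) = -141/5*109/2 = -15369/10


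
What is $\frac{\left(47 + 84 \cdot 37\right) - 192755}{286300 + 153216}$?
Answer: $- \frac{47400}{109879} \approx -0.43138$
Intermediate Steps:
$\frac{\left(47 + 84 \cdot 37\right) - 192755}{286300 + 153216} = \frac{\left(47 + 3108\right) - 192755}{439516} = \left(3155 - 192755\right) \frac{1}{439516} = \left(-189600\right) \frac{1}{439516} = - \frac{47400}{109879}$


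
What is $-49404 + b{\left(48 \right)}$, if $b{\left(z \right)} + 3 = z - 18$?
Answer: $-49377$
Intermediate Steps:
$b{\left(z \right)} = -21 + z$ ($b{\left(z \right)} = -3 + \left(z - 18\right) = -3 + \left(-18 + z\right) = -21 + z$)
$-49404 + b{\left(48 \right)} = -49404 + \left(-21 + 48\right) = -49404 + 27 = -49377$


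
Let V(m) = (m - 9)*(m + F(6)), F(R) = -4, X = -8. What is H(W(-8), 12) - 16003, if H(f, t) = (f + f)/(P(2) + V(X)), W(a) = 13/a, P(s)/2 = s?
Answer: -1024193/64 ≈ -16003.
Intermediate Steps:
P(s) = 2*s
V(m) = (-9 + m)*(-4 + m) (V(m) = (m - 9)*(m - 4) = (-9 + m)*(-4 + m))
H(f, t) = f/104 (H(f, t) = (f + f)/(2*2 + (36 + (-8)² - 13*(-8))) = (2*f)/(4 + (36 + 64 + 104)) = (2*f)/(4 + 204) = (2*f)/208 = (2*f)*(1/208) = f/104)
H(W(-8), 12) - 16003 = (13/(-8))/104 - 16003 = (13*(-⅛))/104 - 16003 = (1/104)*(-13/8) - 16003 = -1/64 - 16003 = -1024193/64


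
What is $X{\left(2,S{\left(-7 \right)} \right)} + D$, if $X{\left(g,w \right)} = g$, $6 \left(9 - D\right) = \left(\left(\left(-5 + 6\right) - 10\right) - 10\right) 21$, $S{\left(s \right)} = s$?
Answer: $\frac{155}{2} \approx 77.5$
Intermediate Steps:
$D = \frac{151}{2}$ ($D = 9 - \frac{\left(\left(\left(-5 + 6\right) - 10\right) - 10\right) 21}{6} = 9 - \frac{\left(\left(1 - 10\right) - 10\right) 21}{6} = 9 - \frac{\left(-9 - 10\right) 21}{6} = 9 - \frac{\left(-19\right) 21}{6} = 9 - - \frac{133}{2} = 9 + \frac{133}{2} = \frac{151}{2} \approx 75.5$)
$X{\left(2,S{\left(-7 \right)} \right)} + D = 2 + \frac{151}{2} = \frac{155}{2}$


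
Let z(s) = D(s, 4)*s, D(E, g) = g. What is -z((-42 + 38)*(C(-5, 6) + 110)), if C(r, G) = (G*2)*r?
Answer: 800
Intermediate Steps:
C(r, G) = 2*G*r (C(r, G) = (2*G)*r = 2*G*r)
z(s) = 4*s
-z((-42 + 38)*(C(-5, 6) + 110)) = -4*(-42 + 38)*(2*6*(-5) + 110) = -4*(-4*(-60 + 110)) = -4*(-4*50) = -4*(-200) = -1*(-800) = 800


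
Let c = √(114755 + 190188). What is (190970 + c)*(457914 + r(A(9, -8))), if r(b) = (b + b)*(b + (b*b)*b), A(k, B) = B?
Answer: 89036706980 + 466234*√304943 ≈ 8.9294e+10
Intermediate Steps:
r(b) = 2*b*(b + b³) (r(b) = (2*b)*(b + b²*b) = (2*b)*(b + b³) = 2*b*(b + b³))
c = √304943 ≈ 552.22
(190970 + c)*(457914 + r(A(9, -8))) = (190970 + √304943)*(457914 + 2*(-8)²*(1 + (-8)²)) = (190970 + √304943)*(457914 + 2*64*(1 + 64)) = (190970 + √304943)*(457914 + 2*64*65) = (190970 + √304943)*(457914 + 8320) = (190970 + √304943)*466234 = 89036706980 + 466234*√304943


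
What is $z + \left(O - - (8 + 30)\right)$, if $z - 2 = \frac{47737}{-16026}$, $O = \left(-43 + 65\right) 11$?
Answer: $\frac{4471595}{16026} \approx 279.02$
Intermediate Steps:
$O = 242$ ($O = 22 \cdot 11 = 242$)
$z = - \frac{15685}{16026}$ ($z = 2 + \frac{47737}{-16026} = 2 + 47737 \left(- \frac{1}{16026}\right) = 2 - \frac{47737}{16026} = - \frac{15685}{16026} \approx -0.97872$)
$z + \left(O - - (8 + 30)\right) = - \frac{15685}{16026} + \left(242 - - (8 + 30)\right) = - \frac{15685}{16026} + \left(242 - \left(-1\right) 38\right) = - \frac{15685}{16026} + \left(242 - -38\right) = - \frac{15685}{16026} + \left(242 + 38\right) = - \frac{15685}{16026} + 280 = \frac{4471595}{16026}$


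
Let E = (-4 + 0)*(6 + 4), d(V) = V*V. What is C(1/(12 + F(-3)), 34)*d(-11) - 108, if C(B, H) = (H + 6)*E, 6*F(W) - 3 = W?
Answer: -193708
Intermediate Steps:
F(W) = ½ + W/6
d(V) = V²
E = -40 (E = -4*10 = -40)
C(B, H) = -240 - 40*H (C(B, H) = (H + 6)*(-40) = (6 + H)*(-40) = -240 - 40*H)
C(1/(12 + F(-3)), 34)*d(-11) - 108 = (-240 - 40*34)*(-11)² - 108 = (-240 - 1360)*121 - 108 = -1600*121 - 108 = -193600 - 108 = -193708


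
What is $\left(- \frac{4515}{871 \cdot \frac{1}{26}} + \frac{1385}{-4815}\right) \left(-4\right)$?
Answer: $\frac{34857796}{64521} \approx 540.25$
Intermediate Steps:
$\left(- \frac{4515}{871 \cdot \frac{1}{26}} + \frac{1385}{-4815}\right) \left(-4\right) = \left(- \frac{4515}{871 \cdot \frac{1}{26}} + 1385 \left(- \frac{1}{4815}\right)\right) \left(-4\right) = \left(- \frac{4515}{\frac{67}{2}} - \frac{277}{963}\right) \left(-4\right) = \left(\left(-4515\right) \frac{2}{67} - \frac{277}{963}\right) \left(-4\right) = \left(- \frac{9030}{67} - \frac{277}{963}\right) \left(-4\right) = \left(- \frac{8714449}{64521}\right) \left(-4\right) = \frac{34857796}{64521}$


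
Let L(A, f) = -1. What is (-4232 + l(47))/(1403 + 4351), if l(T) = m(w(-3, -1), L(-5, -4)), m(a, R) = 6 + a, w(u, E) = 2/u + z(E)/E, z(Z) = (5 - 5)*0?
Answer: -6340/8631 ≈ -0.73456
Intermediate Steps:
z(Z) = 0 (z(Z) = 0*0 = 0)
w(u, E) = 2/u (w(u, E) = 2/u + 0/E = 2/u + 0 = 2/u)
l(T) = 16/3 (l(T) = 6 + 2/(-3) = 6 + 2*(-1/3) = 6 - 2/3 = 16/3)
(-4232 + l(47))/(1403 + 4351) = (-4232 + 16/3)/(1403 + 4351) = -12680/3/5754 = -12680/3*1/5754 = -6340/8631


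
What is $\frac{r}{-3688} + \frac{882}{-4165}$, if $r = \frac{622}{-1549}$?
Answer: $- \frac{51387973}{242790260} \approx -0.21166$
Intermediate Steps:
$r = - \frac{622}{1549}$ ($r = 622 \left(- \frac{1}{1549}\right) = - \frac{622}{1549} \approx -0.40155$)
$\frac{r}{-3688} + \frac{882}{-4165} = - \frac{622}{1549 \left(-3688\right)} + \frac{882}{-4165} = \left(- \frac{622}{1549}\right) \left(- \frac{1}{3688}\right) + 882 \left(- \frac{1}{4165}\right) = \frac{311}{2856356} - \frac{18}{85} = - \frac{51387973}{242790260}$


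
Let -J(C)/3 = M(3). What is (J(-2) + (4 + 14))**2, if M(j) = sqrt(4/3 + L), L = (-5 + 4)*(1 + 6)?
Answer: (18 - I*sqrt(51))**2 ≈ 273.0 - 257.09*I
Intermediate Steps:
L = -7 (L = -1*7 = -7)
M(j) = I*sqrt(51)/3 (M(j) = sqrt(4/3 - 7) = sqrt(-17/3) = I*sqrt(51)/3)
J(C) = -I*sqrt(51)
(J(-2) + (4 + 14))**2 = (-I*sqrt(51) + (4 + 14))**2 = (-I*sqrt(51) + 18)**2 = (18 - I*sqrt(51))**2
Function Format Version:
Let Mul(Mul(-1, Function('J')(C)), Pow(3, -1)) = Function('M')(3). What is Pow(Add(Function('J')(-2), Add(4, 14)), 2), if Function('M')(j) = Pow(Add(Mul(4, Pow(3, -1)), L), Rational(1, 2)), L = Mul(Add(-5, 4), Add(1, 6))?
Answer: Pow(Add(18, Mul(-1, I, Pow(51, Rational(1, 2)))), 2) ≈ Add(273.00, Mul(-257.09, I))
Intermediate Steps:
L = -7 (L = Mul(-1, 7) = -7)
Function('M')(j) = Mul(Rational(1, 3), I, Pow(51, Rational(1, 2))) (Function('M')(j) = Pow(Add(Mul(4, Pow(3, -1)), -7), Rational(1, 2)) = Pow(Add(Mul(4, Rational(1, 3)), -7), Rational(1, 2)) = Pow(Add(Rational(4, 3), -7), Rational(1, 2)) = Pow(Rational(-17, 3), Rational(1, 2)) = Mul(Rational(1, 3), I, Pow(51, Rational(1, 2))))
Function('J')(C) = Mul(-1, I, Pow(51, Rational(1, 2))) (Function('J')(C) = Mul(-3, Mul(Rational(1, 3), I, Pow(51, Rational(1, 2)))) = Mul(-1, I, Pow(51, Rational(1, 2))))
Pow(Add(Function('J')(-2), Add(4, 14)), 2) = Pow(Add(Mul(-1, I, Pow(51, Rational(1, 2))), Add(4, 14)), 2) = Pow(Add(Mul(-1, I, Pow(51, Rational(1, 2))), 18), 2) = Pow(Add(18, Mul(-1, I, Pow(51, Rational(1, 2)))), 2)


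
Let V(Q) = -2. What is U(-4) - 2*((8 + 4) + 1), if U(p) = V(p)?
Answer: -28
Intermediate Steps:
U(p) = -2
U(-4) - 2*((8 + 4) + 1) = -2 - 2*((8 + 4) + 1) = -2 - 2*(12 + 1) = -2 - 2*13 = -2 - 26 = -28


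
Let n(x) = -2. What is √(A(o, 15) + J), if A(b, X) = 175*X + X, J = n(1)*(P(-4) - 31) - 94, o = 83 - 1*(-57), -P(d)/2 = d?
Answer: 36*√2 ≈ 50.912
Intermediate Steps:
P(d) = -2*d
o = 140 (o = 83 + 57 = 140)
J = -48 (J = -2*(-2*(-4) - 31) - 94 = -2*(8 - 31) - 94 = -2*(-23) - 94 = 46 - 94 = -48)
A(b, X) = 176*X
√(A(o, 15) + J) = √(176*15 - 48) = √(2640 - 48) = √2592 = 36*√2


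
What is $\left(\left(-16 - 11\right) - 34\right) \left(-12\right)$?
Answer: $732$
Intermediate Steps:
$\left(\left(-16 - 11\right) - 34\right) \left(-12\right) = \left(-27 - 34\right) \left(-12\right) = \left(-61\right) \left(-12\right) = 732$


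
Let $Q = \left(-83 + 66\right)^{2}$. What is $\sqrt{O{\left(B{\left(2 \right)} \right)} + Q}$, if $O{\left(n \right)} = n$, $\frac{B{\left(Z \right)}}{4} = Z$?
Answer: $3 \sqrt{33} \approx 17.234$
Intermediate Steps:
$B{\left(Z \right)} = 4 Z$
$Q = 289$ ($Q = \left(-17\right)^{2} = 289$)
$\sqrt{O{\left(B{\left(2 \right)} \right)} + Q} = \sqrt{4 \cdot 2 + 289} = \sqrt{8 + 289} = \sqrt{297} = 3 \sqrt{33}$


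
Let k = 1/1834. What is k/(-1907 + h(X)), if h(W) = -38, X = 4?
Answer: -1/3567130 ≈ -2.8034e-7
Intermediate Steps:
k = 1/1834 ≈ 0.00054526
k/(-1907 + h(X)) = 1/(1834*(-1907 - 38)) = (1/1834)/(-1945) = (1/1834)*(-1/1945) = -1/3567130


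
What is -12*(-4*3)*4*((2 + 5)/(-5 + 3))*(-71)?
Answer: 143136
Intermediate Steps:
-12*(-4*3)*4*((2 + 5)/(-5 + 3))*(-71) = -12*(-1*12)*4*(7/(-2))*(-71) = -(-144)*4*(7*(-1/2))*(-71) = -(-144)*4*(-7/2)*(-71) = -(-144)*(-14)*(-71) = -12*168*(-71) = -2016*(-71) = 143136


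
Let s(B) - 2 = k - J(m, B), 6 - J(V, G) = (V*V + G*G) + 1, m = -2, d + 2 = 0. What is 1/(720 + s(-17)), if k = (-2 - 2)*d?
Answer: 1/1018 ≈ 0.00098232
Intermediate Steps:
d = -2 (d = -2 + 0 = -2)
k = 8 (k = (-2 - 2)*(-2) = -4*(-2) = 8)
J(V, G) = 5 - G² - V² (J(V, G) = 6 - ((V*V + G*G) + 1) = 6 - ((V² + G²) + 1) = 6 - ((G² + V²) + 1) = 6 - (1 + G² + V²) = 6 + (-1 - G² - V²) = 5 - G² - V²)
s(B) = 9 + B² (s(B) = 2 + (8 - (5 - B² - 1*(-2)²)) = 2 + (8 - (5 - B² - 1*4)) = 2 + (8 - (5 - B² - 4)) = 2 + (8 - (1 - B²)) = 2 + (8 + (-1 + B²)) = 2 + (7 + B²) = 9 + B²)
1/(720 + s(-17)) = 1/(720 + (9 + (-17)²)) = 1/(720 + (9 + 289)) = 1/(720 + 298) = 1/1018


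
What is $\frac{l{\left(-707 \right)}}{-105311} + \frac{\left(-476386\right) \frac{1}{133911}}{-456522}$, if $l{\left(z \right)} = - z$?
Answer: $- \frac{21585543408074}{3219005401832781} \approx -0.0067057$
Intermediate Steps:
$\frac{l{\left(-707 \right)}}{-105311} + \frac{\left(-476386\right) \frac{1}{133911}}{-456522} = \frac{\left(-1\right) \left(-707\right)}{-105311} + \frac{\left(-476386\right) \frac{1}{133911}}{-456522} = 707 \left(- \frac{1}{105311}\right) + \left(-476386\right) \frac{1}{133911} \left(- \frac{1}{456522}\right) = - \frac{707}{105311} - - \frac{238193}{30566658771} = - \frac{707}{105311} + \frac{238193}{30566658771} = - \frac{21585543408074}{3219005401832781}$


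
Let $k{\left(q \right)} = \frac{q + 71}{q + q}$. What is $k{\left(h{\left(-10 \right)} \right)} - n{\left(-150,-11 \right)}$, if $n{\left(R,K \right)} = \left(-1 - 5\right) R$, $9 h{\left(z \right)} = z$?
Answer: $- \frac{18629}{20} \approx -931.45$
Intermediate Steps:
$h{\left(z \right)} = \frac{z}{9}$
$n{\left(R,K \right)} = - 6 R$
$k{\left(q \right)} = \frac{71 + q}{2 q}$
$k{\left(h{\left(-10 \right)} \right)} - n{\left(-150,-11 \right)} = \frac{71 + \frac{1}{9} \left(-10\right)}{2 \cdot \frac{1}{9} \left(-10\right)} - \left(-6\right) \left(-150\right) = \frac{71 - \frac{10}{9}}{2 \left(- \frac{10}{9}\right)} - 900 = \frac{1}{2} \left(- \frac{9}{10}\right) \frac{629}{9} - 900 = - \frac{629}{20} - 900 = - \frac{18629}{20}$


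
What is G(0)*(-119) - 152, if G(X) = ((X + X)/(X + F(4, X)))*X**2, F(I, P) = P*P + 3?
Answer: -152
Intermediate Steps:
F(I, P) = 3 + P**2 (F(I, P) = P**2 + 3 = 3 + P**2)
G(X) = 2*X**3/(3 + X + X**2) (G(X) = ((X + X)/(X + (3 + X**2)))*X**2 = ((2*X)/(3 + X + X**2))*X**2 = (2*X/(3 + X + X**2))*X**2 = 2*X**3/(3 + X + X**2))
G(0)*(-119) - 152 = (2*0**3/(3 + 0 + 0**2))*(-119) - 152 = (2*0/(3 + 0 + 0))*(-119) - 152 = (2*0/3)*(-119) - 152 = (2*0*(1/3))*(-119) - 152 = 0*(-119) - 152 = 0 - 152 = -152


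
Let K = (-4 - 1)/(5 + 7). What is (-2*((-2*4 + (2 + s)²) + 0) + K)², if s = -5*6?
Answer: 347039641/144 ≈ 2.4100e+6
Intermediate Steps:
s = -30
K = -5/12 ≈ -0.41667
(-2*((-2*4 + (2 + s)²) + 0) + K)² = (-2*((-2*4 + (2 - 30)²) + 0) - 5/12)² = (-2*((-8 + (-28)²) + 0) - 5/12)² = (-2*((-8 + 784) + 0) - 5/12)² = (-2*(776 + 0) - 5/12)² = (-2*776 - 5/12)² = (-1552 - 5/12)² = (-18629/12)² = 347039641/144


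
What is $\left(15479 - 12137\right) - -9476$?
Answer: $12818$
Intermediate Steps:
$\left(15479 - 12137\right) - -9476 = 3342 + \left(-1816 + 11292\right) = 3342 + 9476 = 12818$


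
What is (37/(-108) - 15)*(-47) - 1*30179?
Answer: -3181453/108 ≈ -29458.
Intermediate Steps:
(37/(-108) - 15)*(-47) - 1*30179 = (37*(-1/108) - 15)*(-47) - 30179 = (-37/108 - 15)*(-47) - 30179 = -1657/108*(-47) - 30179 = 77879/108 - 30179 = -3181453/108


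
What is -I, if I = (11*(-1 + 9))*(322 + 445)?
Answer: -67496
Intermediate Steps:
I = 67496 (I = (11*8)*767 = 88*767 = 67496)
-I = -1*67496 = -67496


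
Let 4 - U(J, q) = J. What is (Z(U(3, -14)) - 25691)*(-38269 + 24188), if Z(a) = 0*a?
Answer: 361754971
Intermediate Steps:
U(J, q) = 4 - J
Z(a) = 0
(Z(U(3, -14)) - 25691)*(-38269 + 24188) = (0 - 25691)*(-38269 + 24188) = -25691*(-14081) = 361754971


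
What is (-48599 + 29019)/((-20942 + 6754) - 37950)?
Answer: 9790/26069 ≈ 0.37554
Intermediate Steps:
(-48599 + 29019)/((-20942 + 6754) - 37950) = -19580/(-14188 - 37950) = -19580/(-52138) = -19580*(-1/52138) = 9790/26069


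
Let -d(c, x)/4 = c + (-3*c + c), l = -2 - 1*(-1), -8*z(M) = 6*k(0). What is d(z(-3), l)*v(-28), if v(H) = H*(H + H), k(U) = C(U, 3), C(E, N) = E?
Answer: 0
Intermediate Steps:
k(U) = U
v(H) = 2*H**2 (v(H) = H*(2*H) = 2*H**2)
z(M) = 0 (z(M) = -3*0/4 = -1/8*0 = 0)
l = -1 (l = -2 + 1 = -1)
d(c, x) = 4*c (d(c, x) = -4*(c + (-3*c + c)) = -4*(c - 2*c) = -(-4)*c = 4*c)
d(z(-3), l)*v(-28) = (4*0)*(2*(-28)**2) = 0*(2*784) = 0*1568 = 0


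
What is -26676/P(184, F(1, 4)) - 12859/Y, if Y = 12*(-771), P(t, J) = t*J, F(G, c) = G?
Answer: -30555037/212796 ≈ -143.59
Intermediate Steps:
P(t, J) = J*t
Y = -9252
-26676/P(184, F(1, 4)) - 12859/Y = -26676/(1*184) - 12859/(-9252) = -26676/184 - 12859*(-1/9252) = -26676*1/184 + 12859/9252 = -6669/46 + 12859/9252 = -30555037/212796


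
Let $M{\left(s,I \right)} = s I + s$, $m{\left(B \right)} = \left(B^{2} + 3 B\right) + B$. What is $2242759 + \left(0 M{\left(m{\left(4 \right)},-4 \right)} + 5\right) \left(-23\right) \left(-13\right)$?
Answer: $2244254$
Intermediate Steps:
$m{\left(B \right)} = B^{2} + 4 B$
$M{\left(s,I \right)} = s + I s$ ($M{\left(s,I \right)} = I s + s = s + I s$)
$2242759 + \left(0 M{\left(m{\left(4 \right)},-4 \right)} + 5\right) \left(-23\right) \left(-13\right) = 2242759 + \left(0 \cdot 4 \left(4 + 4\right) \left(1 - 4\right) + 5\right) \left(-23\right) \left(-13\right) = 2242759 + \left(0 \cdot 4 \cdot 8 \left(-3\right) + 5\right) \left(-23\right) \left(-13\right) = 2242759 + \left(0 \cdot 32 \left(-3\right) + 5\right) \left(-23\right) \left(-13\right) = 2242759 + \left(0 \left(-96\right) + 5\right) \left(-23\right) \left(-13\right) = 2242759 + \left(0 + 5\right) \left(-23\right) \left(-13\right) = 2242759 + 5 \left(-23\right) \left(-13\right) = 2242759 - -1495 = 2242759 + 1495 = 2244254$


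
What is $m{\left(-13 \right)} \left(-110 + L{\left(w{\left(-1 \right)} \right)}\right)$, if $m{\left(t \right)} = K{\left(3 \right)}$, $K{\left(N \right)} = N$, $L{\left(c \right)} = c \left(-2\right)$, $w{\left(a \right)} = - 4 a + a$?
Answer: $-348$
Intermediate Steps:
$w{\left(a \right)} = - 3 a$
$L{\left(c \right)} = - 2 c$
$m{\left(t \right)} = 3$
$m{\left(-13 \right)} \left(-110 + L{\left(w{\left(-1 \right)} \right)}\right) = 3 \left(-110 - 2 \left(\left(-3\right) \left(-1\right)\right)\right) = 3 \left(-110 - 6\right) = 3 \left(-116\right) = -348$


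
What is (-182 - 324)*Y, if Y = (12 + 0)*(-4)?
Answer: 24288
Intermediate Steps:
Y = -48 (Y = 12*(-4) = -48)
(-182 - 324)*Y = (-182 - 324)*(-48) = -506*(-48) = 24288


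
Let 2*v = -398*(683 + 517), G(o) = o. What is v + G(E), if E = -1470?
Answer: -240270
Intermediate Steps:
v = -238800 (v = (-398*(683 + 517))/2 = (-398*1200)/2 = (½)*(-477600) = -238800)
v + G(E) = -238800 - 1470 = -240270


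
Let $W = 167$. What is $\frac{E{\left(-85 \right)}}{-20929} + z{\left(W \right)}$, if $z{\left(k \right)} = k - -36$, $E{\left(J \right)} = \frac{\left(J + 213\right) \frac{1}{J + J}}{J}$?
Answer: $\frac{30696041011}{151212025} \approx 203.0$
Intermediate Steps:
$E{\left(J \right)} = \frac{213 + J}{2 J^{2}}$ ($E{\left(J \right)} = \frac{\left(213 + J\right) \frac{1}{2 J}}{J} = \frac{\frac{1}{2} \frac{1}{J} \left(213 + J\right)}{J} = \frac{213 + J}{2 J^{2}}$)
$z{\left(k \right)} = 36 + k$ ($z{\left(k \right)} = k + 36 = 36 + k$)
$\frac{E{\left(-85 \right)}}{-20929} + z{\left(W \right)} = \frac{\frac{1}{2} \cdot \frac{1}{7225} \left(213 - 85\right)}{-20929} + \left(36 + 167\right) = \frac{1}{2} \cdot \frac{1}{7225} \cdot 128 \left(- \frac{1}{20929}\right) + 203 = \frac{64}{7225} \left(- \frac{1}{20929}\right) + 203 = - \frac{64}{151212025} + 203 = \frac{30696041011}{151212025}$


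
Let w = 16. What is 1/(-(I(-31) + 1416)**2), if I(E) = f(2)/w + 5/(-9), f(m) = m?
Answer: -5184/10387890241 ≈ -4.9904e-7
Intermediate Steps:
I(E) = -31/72 (I(E) = 2/16 + 5/(-9) = 2*(1/16) + 5*(-1/9) = 1/8 - 5/9 = -31/72)
1/(-(I(-31) + 1416)**2) = 1/(-(-31/72 + 1416)**2) = 1/(-(101921/72)**2) = 1/(-1*10387890241/5184) = 1/(-10387890241/5184) = -5184/10387890241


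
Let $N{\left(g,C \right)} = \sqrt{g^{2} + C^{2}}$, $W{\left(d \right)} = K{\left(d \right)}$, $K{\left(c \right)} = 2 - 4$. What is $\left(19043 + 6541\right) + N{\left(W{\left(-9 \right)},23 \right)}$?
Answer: $25584 + \sqrt{533} \approx 25607.0$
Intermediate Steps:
$K{\left(c \right)} = -2$
$W{\left(d \right)} = -2$
$N{\left(g,C \right)} = \sqrt{C^{2} + g^{2}}$
$\left(19043 + 6541\right) + N{\left(W{\left(-9 \right)},23 \right)} = \left(19043 + 6541\right) + \sqrt{23^{2} + \left(-2\right)^{2}} = 25584 + \sqrt{529 + 4} = 25584 + \sqrt{533}$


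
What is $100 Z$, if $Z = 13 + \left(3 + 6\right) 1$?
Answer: $2200$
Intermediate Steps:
$Z = 22$ ($Z = 13 + 9 \cdot 1 = 13 + 9 = 22$)
$100 Z = 100 \cdot 22 = 2200$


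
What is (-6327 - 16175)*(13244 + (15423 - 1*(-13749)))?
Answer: -954444832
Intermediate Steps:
(-6327 - 16175)*(13244 + (15423 - 1*(-13749))) = -22502*(13244 + (15423 + 13749)) = -22502*(13244 + 29172) = -22502*42416 = -954444832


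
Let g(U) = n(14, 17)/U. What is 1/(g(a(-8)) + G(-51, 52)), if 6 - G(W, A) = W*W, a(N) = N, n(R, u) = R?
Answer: -4/10387 ≈ -0.00038510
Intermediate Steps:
G(W, A) = 6 - W² (G(W, A) = 6 - W*W = 6 - W²)
g(U) = 14/U
1/(g(a(-8)) + G(-51, 52)) = 1/(14/(-8) + (6 - 1*(-51)²)) = 1/(14*(-⅛) + (6 - 1*2601)) = 1/(-7/4 + (6 - 2601)) = 1/(-7/4 - 2595) = 1/(-10387/4) = -4/10387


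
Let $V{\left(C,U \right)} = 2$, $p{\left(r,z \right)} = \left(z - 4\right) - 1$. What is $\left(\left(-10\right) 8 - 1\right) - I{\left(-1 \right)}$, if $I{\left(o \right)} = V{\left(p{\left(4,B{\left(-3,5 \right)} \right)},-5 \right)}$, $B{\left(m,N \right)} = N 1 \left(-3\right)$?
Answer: $-83$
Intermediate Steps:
$B{\left(m,N \right)} = - 3 N$ ($B{\left(m,N \right)} = N \left(-3\right) = - 3 N$)
$p{\left(r,z \right)} = -5 + z$ ($p{\left(r,z \right)} = \left(-4 + z\right) - 1 = -5 + z$)
$I{\left(o \right)} = 2$
$\left(\left(-10\right) 8 - 1\right) - I{\left(-1 \right)} = \left(\left(-10\right) 8 - 1\right) - 2 = \left(-80 - 1\right) - 2 = -81 - 2 = -83$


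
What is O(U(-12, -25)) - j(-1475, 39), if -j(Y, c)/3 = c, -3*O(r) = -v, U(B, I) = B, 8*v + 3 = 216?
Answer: 1007/8 ≈ 125.88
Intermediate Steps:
v = 213/8 (v = -3/8 + (⅛)*216 = -3/8 + 27 = 213/8 ≈ 26.625)
O(r) = 71/8 (O(r) = -(-1)*213/(3*8) = -⅓*(-213/8) = 71/8)
j(Y, c) = -3*c
O(U(-12, -25)) - j(-1475, 39) = 71/8 - (-3)*39 = 71/8 - 1*(-117) = 71/8 + 117 = 1007/8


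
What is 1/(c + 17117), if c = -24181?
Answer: -1/7064 ≈ -0.00014156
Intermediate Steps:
1/(c + 17117) = 1/(-24181 + 17117) = 1/(-7064) = -1/7064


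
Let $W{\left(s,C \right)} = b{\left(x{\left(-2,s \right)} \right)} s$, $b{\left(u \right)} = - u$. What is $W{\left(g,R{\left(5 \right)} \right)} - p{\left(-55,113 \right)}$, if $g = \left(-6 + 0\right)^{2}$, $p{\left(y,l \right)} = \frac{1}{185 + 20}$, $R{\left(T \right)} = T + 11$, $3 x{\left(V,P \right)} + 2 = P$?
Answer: $- \frac{83641}{205} \approx -408.0$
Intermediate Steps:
$x{\left(V,P \right)} = - \frac{2}{3} + \frac{P}{3}$
$R{\left(T \right)} = 11 + T$
$p{\left(y,l \right)} = \frac{1}{205}$
$g = 36$ ($g = \left(-6\right)^{2} = 36$)
$W{\left(s,C \right)} = s \left(\frac{2}{3} - \frac{s}{3}\right)$ ($W{\left(s,C \right)} = - (- \frac{2}{3} + \frac{s}{3}) s = \left(\frac{2}{3} - \frac{s}{3}\right) s = s \left(\frac{2}{3} - \frac{s}{3}\right)$)
$W{\left(g,R{\left(5 \right)} \right)} - p{\left(-55,113 \right)} = \frac{1}{3} \cdot 36 \left(2 - 36\right) - \frac{1}{205} = \frac{1}{3} \cdot 36 \left(-34\right) - \frac{1}{205} = -408 - \frac{1}{205} = - \frac{83641}{205}$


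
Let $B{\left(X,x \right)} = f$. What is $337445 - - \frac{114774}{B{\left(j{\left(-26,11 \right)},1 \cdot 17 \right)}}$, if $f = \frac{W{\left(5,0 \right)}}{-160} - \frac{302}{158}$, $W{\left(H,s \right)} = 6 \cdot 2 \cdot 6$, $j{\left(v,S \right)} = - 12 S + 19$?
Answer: $\frac{1077664375}{3731} \approx 2.8884 \cdot 10^{5}$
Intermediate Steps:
$j{\left(v,S \right)} = 19 - 12 S$
$W{\left(H,s \right)} = 72$ ($W{\left(H,s \right)} = 12 \cdot 6 = 72$)
$f = - \frac{3731}{1580}$ ($f = \frac{72}{-160} - \frac{302}{158} = 72 \left(- \frac{1}{160}\right) - \frac{151}{79} = - \frac{9}{20} - \frac{151}{79} = - \frac{3731}{1580} \approx -2.3614$)
$B{\left(X,x \right)} = - \frac{3731}{1580}$
$337445 - - \frac{114774}{B{\left(j{\left(-26,11 \right)},1 \cdot 17 \right)}} = 337445 - - \frac{114774}{- \frac{3731}{1580}} = 337445 - \left(-114774\right) \left(- \frac{1580}{3731}\right) = 337445 - \frac{181342920}{3731} = \frac{1077664375}{3731}$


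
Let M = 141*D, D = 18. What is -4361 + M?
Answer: -1823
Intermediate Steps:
M = 2538 (M = 141*18 = 2538)
-4361 + M = -4361 + 2538 = -1823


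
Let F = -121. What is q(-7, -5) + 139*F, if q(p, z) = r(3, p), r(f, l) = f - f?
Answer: -16819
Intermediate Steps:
r(f, l) = 0
q(p, z) = 0
q(-7, -5) + 139*F = 0 + 139*(-121) = 0 - 16819 = -16819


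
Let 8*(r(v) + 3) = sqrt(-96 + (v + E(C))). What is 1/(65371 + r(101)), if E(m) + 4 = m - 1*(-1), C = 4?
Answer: 2091776/136735213565 - 4*sqrt(6)/136735213565 ≈ 1.5298e-5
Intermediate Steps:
E(m) = -3 + m (E(m) = -4 + (m - 1*(-1)) = -4 + (m + 1) = -4 + (1 + m) = -3 + m)
r(v) = -3 + sqrt(-95 + v)/8 (r(v) = -3 + sqrt(-96 + (v + (-3 + 4)))/8 = -3 + sqrt(-96 + (v + 1))/8 = -3 + sqrt(-96 + (1 + v))/8 = -3 + sqrt(-95 + v)/8)
1/(65371 + r(101)) = 1/(65371 + (-3 + sqrt(-95 + 101)/8)) = 1/(65371 + (-3 + sqrt(6)/8)) = 1/(65368 + sqrt(6)/8)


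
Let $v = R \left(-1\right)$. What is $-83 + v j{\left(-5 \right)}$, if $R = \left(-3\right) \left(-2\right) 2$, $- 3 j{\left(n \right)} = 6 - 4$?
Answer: $-75$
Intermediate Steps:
$j{\left(n \right)} = - \frac{2}{3}$ ($j{\left(n \right)} = - \frac{6 - 4}{3} = \left(- \frac{1}{3}\right) 2 = - \frac{2}{3}$)
$R = 12$ ($R = 6 \cdot 2 = 12$)
$v = -12$ ($v = 12 \left(-1\right) = -12$)
$-83 + v j{\left(-5 \right)} = -83 - -8 = -83 + 8 = -75$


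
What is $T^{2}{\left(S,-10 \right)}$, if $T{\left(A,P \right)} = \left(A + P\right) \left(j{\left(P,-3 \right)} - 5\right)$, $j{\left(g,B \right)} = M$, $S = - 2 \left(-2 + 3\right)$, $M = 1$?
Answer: $2304$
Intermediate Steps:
$S = -2$ ($S = \left(-2\right) 1 = -2$)
$j{\left(g,B \right)} = 1$
$T{\left(A,P \right)} = - 4 A - 4 P$ ($T{\left(A,P \right)} = \left(A + P\right) \left(1 - 5\right) = \left(A + P\right) \left(-4\right) = - 4 A - 4 P$)
$T^{2}{\left(S,-10 \right)} = \left(\left(-4\right) \left(-2\right) - -40\right)^{2} = \left(8 + 40\right)^{2} = 48^{2} = 2304$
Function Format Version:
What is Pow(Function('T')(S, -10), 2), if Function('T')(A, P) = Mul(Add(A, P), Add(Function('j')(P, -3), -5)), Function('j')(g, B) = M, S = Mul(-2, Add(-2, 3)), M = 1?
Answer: 2304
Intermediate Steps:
S = -2 (S = Mul(-2, 1) = -2)
Function('j')(g, B) = 1
Function('T')(A, P) = Add(Mul(-4, A), Mul(-4, P)) (Function('T')(A, P) = Mul(Add(A, P), Add(1, -5)) = Mul(Add(A, P), -4) = Add(Mul(-4, A), Mul(-4, P)))
Pow(Function('T')(S, -10), 2) = Pow(Add(Mul(-4, -2), Mul(-4, -10)), 2) = Pow(Add(8, 40), 2) = Pow(48, 2) = 2304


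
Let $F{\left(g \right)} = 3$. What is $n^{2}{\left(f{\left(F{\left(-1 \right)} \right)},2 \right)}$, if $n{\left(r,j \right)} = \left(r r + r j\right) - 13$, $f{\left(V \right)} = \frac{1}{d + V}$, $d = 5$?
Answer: $\frac{664225}{4096} \approx 162.16$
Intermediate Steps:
$f{\left(V \right)} = \frac{1}{5 + V}$
$n{\left(r,j \right)} = -13 + r^{2} + j r$ ($n{\left(r,j \right)} = \left(r^{2} + j r\right) - 13 = -13 + r^{2} + j r$)
$n^{2}{\left(f{\left(F{\left(-1 \right)} \right)},2 \right)} = \left(-13 + \left(\frac{1}{5 + 3}\right)^{2} + \frac{2}{5 + 3}\right)^{2} = \left(-13 + \left(\frac{1}{8}\right)^{2} + \frac{2}{8}\right)^{2} = \left(-13 + \left(\frac{1}{8}\right)^{2} + 2 \cdot \frac{1}{8}\right)^{2} = \left(-13 + \frac{1}{64} + \frac{1}{4}\right)^{2} = \left(- \frac{815}{64}\right)^{2} = \frac{664225}{4096}$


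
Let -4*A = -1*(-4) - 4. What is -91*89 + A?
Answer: -8099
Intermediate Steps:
A = 0 (A = -(-1*(-4) - 4)/4 = -(4 - 4)/4 = -1/4*0 = 0)
-91*89 + A = -91*89 + 0 = -8099 + 0 = -8099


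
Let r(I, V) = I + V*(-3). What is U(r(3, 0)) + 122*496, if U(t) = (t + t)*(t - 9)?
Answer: 60476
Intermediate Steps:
r(I, V) = I - 3*V
U(t) = 2*t*(-9 + t) (U(t) = (2*t)*(-9 + t) = 2*t*(-9 + t))
U(r(3, 0)) + 122*496 = 2*(3 - 3*0)*(-9 + (3 - 3*0)) + 122*496 = 2*(3 + 0)*(-9 + (3 + 0)) + 60512 = 2*3*(-9 + 3) + 60512 = 2*3*(-6) + 60512 = -36 + 60512 = 60476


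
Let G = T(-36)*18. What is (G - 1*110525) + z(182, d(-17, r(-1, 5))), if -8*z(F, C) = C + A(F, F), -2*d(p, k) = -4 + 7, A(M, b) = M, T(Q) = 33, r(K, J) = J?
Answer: -1759257/16 ≈ -1.0995e+5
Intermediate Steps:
d(p, k) = -3/2 (d(p, k) = -(-4 + 7)/2 = -½*3 = -3/2)
G = 594 (G = 33*18 = 594)
z(F, C) = -C/8 - F/8 (z(F, C) = -(C + F)/8 = -C/8 - F/8)
(G - 1*110525) + z(182, d(-17, r(-1, 5))) = (594 - 1*110525) + (-⅛*(-3/2) - ⅛*182) = (594 - 110525) + (3/16 - 91/4) = -109931 - 361/16 = -1759257/16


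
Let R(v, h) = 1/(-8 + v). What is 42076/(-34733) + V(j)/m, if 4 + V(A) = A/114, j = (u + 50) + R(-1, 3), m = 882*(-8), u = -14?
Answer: -16025053957/13234106592 ≈ -1.2109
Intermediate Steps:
m = -7056
j = 323/9 (j = (-14 + 50) + 1/(-8 - 1) = 36 + 1/(-9) = 36 - 1/9 = 323/9 ≈ 35.889)
V(A) = -4 + A/114
42076/(-34733) + V(j)/m = 42076/(-34733) + (-4 + (1/114)*(323/9))/(-7056) = 42076*(-1/34733) + (-4 + 17/54)*(-1/7056) = -42076/34733 - 199/54*(-1/7056) = -42076/34733 + 199/381024 = -16025053957/13234106592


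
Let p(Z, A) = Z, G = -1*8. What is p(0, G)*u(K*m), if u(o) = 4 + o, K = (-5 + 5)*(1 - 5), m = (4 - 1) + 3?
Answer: 0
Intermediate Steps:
G = -8
m = 6 (m = 3 + 3 = 6)
K = 0 (K = 0*(-4) = 0)
p(0, G)*u(K*m) = 0*(4 + 0*6) = 0*(4 + 0) = 0*4 = 0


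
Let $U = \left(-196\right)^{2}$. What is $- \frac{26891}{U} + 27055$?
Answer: $\frac{1039317989}{38416} \approx 27054.0$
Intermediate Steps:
$U = 38416$
$- \frac{26891}{U} + 27055 = - \frac{26891}{38416} + 27055 = \frac{1039317989}{38416}$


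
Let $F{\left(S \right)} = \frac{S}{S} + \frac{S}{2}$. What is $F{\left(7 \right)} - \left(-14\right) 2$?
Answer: $\frac{65}{2} \approx 32.5$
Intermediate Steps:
$F{\left(S \right)} = 1 + \frac{S}{2}$ ($F{\left(S \right)} = 1 + S \frac{1}{2} = 1 + \frac{S}{2}$)
$F{\left(7 \right)} - \left(-14\right) 2 = \left(1 + \frac{1}{2} \cdot 7\right) - \left(-14\right) 2 = \left(1 + \frac{7}{2}\right) - -28 = \frac{9}{2} + 28 = \frac{65}{2}$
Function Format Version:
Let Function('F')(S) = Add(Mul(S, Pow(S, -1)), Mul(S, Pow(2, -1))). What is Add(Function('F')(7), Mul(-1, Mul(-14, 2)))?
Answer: Rational(65, 2) ≈ 32.500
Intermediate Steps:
Function('F')(S) = Add(1, Mul(Rational(1, 2), S)) (Function('F')(S) = Add(1, Mul(S, Rational(1, 2))) = Add(1, Mul(Rational(1, 2), S)))
Add(Function('F')(7), Mul(-1, Mul(-14, 2))) = Add(Add(1, Mul(Rational(1, 2), 7)), Mul(-1, Mul(-14, 2))) = Add(Add(1, Rational(7, 2)), Mul(-1, -28)) = Add(Rational(9, 2), 28) = Rational(65, 2)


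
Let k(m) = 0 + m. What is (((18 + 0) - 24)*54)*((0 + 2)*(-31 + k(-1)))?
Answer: 20736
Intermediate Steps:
k(m) = m
(((18 + 0) - 24)*54)*((0 + 2)*(-31 + k(-1))) = (((18 + 0) - 24)*54)*((0 + 2)*(-31 - 1)) = ((18 - 24)*54)*(2*(-32)) = -6*54*(-64) = -324*(-64) = 20736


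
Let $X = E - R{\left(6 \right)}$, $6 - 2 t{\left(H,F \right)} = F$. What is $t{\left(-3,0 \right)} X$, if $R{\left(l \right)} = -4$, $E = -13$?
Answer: $-27$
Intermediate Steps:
$t{\left(H,F \right)} = 3 - \frac{F}{2}$
$X = -9$ ($X = -13 - -4 = -13 + 4 = -9$)
$t{\left(-3,0 \right)} X = \left(3 - 0\right) \left(-9\right) = \left(3 + 0\right) \left(-9\right) = 3 \left(-9\right) = -27$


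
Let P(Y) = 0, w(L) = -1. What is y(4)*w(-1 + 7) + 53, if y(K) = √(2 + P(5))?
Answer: 53 - √2 ≈ 51.586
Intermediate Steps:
y(K) = √2 (y(K) = √(2 + 0) = √2)
y(4)*w(-1 + 7) + 53 = √2*(-1) + 53 = -√2 + 53 = 53 - √2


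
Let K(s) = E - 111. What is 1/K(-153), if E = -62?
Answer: -1/173 ≈ -0.0057803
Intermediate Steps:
K(s) = -173 (K(s) = -62 - 111 = -173)
1/K(-153) = 1/(-173) = -1/173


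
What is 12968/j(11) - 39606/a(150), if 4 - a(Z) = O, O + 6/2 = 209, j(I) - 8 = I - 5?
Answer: 793505/707 ≈ 1122.4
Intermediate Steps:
j(I) = 3 + I (j(I) = 8 + (I - 5) = 8 + (-5 + I) = 3 + I)
O = 206 (O = -3 + 209 = 206)
a(Z) = -202 (a(Z) = 4 - 1*206 = 4 - 206 = -202)
12968/j(11) - 39606/a(150) = 12968/(3 + 11) - 39606/(-202) = 12968/14 - 39606*(-1/202) = 12968*(1/14) + 19803/101 = 6484/7 + 19803/101 = 793505/707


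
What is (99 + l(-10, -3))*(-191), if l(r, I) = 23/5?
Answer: -98938/5 ≈ -19788.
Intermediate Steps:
l(r, I) = 23/5 (l(r, I) = 23*(1/5) = 23/5)
(99 + l(-10, -3))*(-191) = (99 + 23/5)*(-191) = (518/5)*(-191) = -98938/5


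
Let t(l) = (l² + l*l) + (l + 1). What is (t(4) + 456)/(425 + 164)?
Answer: 493/589 ≈ 0.83701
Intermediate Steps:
t(l) = 1 + l + 2*l² (t(l) = (l² + l²) + (1 + l) = 2*l² + (1 + l) = 1 + l + 2*l²)
(t(4) + 456)/(425 + 164) = ((1 + 4 + 2*4²) + 456)/(425 + 164) = ((1 + 4 + 2*16) + 456)/589 = ((1 + 4 + 32) + 456)*(1/589) = (37 + 456)*(1/589) = 493*(1/589) = 493/589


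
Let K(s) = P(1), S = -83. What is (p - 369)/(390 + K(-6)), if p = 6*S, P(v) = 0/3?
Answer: -289/130 ≈ -2.2231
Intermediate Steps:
P(v) = 0 (P(v) = 0*(1/3) = 0)
K(s) = 0
p = -498 (p = 6*(-83) = -498)
(p - 369)/(390 + K(-6)) = (-498 - 369)/(390 + 0) = -867/390 = -867*1/390 = -289/130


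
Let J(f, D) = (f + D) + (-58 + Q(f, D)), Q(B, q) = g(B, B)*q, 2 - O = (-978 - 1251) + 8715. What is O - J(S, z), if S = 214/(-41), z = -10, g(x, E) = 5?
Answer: -260792/41 ≈ -6360.8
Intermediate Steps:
O = -6484 (O = 2 - ((-978 - 1251) + 8715) = 2 - (-2229 + 8715) = 2 - 1*6486 = 2 - 6486 = -6484)
S = -214/41 (S = 214*(-1/41) = -214/41 ≈ -5.2195)
Q(B, q) = 5*q
J(f, D) = -58 + f + 6*D (J(f, D) = (f + D) + (-58 + 5*D) = (D + f) + (-58 + 5*D) = -58 + f + 6*D)
O - J(S, z) = -6484 - (-58 - 214/41 + 6*(-10)) = -6484 - (-58 - 214/41 - 60) = -6484 - 1*(-5052/41) = -6484 + 5052/41 = -260792/41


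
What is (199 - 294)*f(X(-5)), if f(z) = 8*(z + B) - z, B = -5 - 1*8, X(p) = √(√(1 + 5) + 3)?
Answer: 9880 - 665*√(3 + √6) ≈ 8327.6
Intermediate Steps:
X(p) = √(3 + √6) (X(p) = √(√6 + 3) = √(3 + √6))
B = -13 (B = -5 - 8 = -13)
f(z) = -104 + 7*z (f(z) = 8*(z - 13) - z = 8*(-13 + z) - z = (-104 + 8*z) - z = -104 + 7*z)
(199 - 294)*f(X(-5)) = (199 - 294)*(-104 + 7*√(3 + √6)) = -95*(-104 + 7*√(3 + √6)) = 9880 - 665*√(3 + √6)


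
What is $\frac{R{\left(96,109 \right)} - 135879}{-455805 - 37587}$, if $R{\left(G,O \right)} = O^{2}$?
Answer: $\frac{61999}{246696} \approx 0.25132$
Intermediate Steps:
$\frac{R{\left(96,109 \right)} - 135879}{-455805 - 37587} = \frac{109^{2} - 135879}{-455805 - 37587} = \frac{11881 - 135879}{-493392} = \left(-123998\right) \left(- \frac{1}{493392}\right) = \frac{61999}{246696}$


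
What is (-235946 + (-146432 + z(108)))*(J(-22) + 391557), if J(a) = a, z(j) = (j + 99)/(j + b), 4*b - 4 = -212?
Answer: -8383923685135/56 ≈ -1.4971e+11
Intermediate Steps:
b = -52 (b = 1 + (¼)*(-212) = 1 - 53 = -52)
z(j) = (99 + j)/(-52 + j) (z(j) = (j + 99)/(j - 52) = (99 + j)/(-52 + j))
(-235946 + (-146432 + z(108)))*(J(-22) + 391557) = (-235946 + (-146432 + (99 + 108)/(-52 + 108)))*(-22 + 391557) = (-235946 + (-146432 + 207/56))*391535 = (-235946 - 8199985/56)*391535 = -21412961/56*391535 = -8383923685135/56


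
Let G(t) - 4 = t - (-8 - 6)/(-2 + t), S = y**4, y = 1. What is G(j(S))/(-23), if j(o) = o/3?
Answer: 61/345 ≈ 0.17681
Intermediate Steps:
S = 1 (S = 1**4 = 1)
j(o) = o/3 (j(o) = o*(1/3) = o/3)
G(t) = 4 + t + 14/(-2 + t) (G(t) = 4 + (t - (-8 - 6)/(-2 + t)) = 4 + (t - (-14)/(-2 + t)) = 4 + (t + 14/(-2 + t)) = 4 + t + 14/(-2 + t))
G(j(S))/(-23) = ((6 + ((1/3)*1)**2 + 2*((1/3)*1))/(-2 + (1/3)*1))/(-23) = -(6 + (1/3)**2 + 2*(1/3))/(23*(-2 + 1/3)) = -(6 + 1/9 + 2/3)/(23*(-5/3)) = -(-3)*61/(115*9) = -1/23*(-61/15) = 61/345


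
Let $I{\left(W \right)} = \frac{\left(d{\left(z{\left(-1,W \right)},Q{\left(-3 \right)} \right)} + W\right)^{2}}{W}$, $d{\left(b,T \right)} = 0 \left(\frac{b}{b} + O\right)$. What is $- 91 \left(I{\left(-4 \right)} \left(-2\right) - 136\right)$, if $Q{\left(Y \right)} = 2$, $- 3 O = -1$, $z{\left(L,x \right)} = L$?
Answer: $11648$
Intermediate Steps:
$O = \frac{1}{3}$ ($O = \left(- \frac{1}{3}\right) \left(-1\right) = \frac{1}{3} \approx 0.33333$)
$d{\left(b,T \right)} = 0$ ($d{\left(b,T \right)} = 0 \left(\frac{b}{b} + \frac{1}{3}\right) = 0 \left(1 + \frac{1}{3}\right) = 0 \cdot \frac{4}{3} = 0$)
$I{\left(W \right)} = W$ ($I{\left(W \right)} = \frac{\left(0 + W\right)^{2}}{W} = \frac{W^{2}}{W} = W$)
$- 91 \left(I{\left(-4 \right)} \left(-2\right) - 136\right) = - 91 \left(\left(-4\right) \left(-2\right) - 136\right) = - 91 \left(8 - 136\right) = \left(-91\right) \left(-128\right) = 11648$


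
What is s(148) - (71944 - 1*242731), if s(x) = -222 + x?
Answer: 170713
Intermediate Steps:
s(148) - (71944 - 1*242731) = (-222 + 148) - (71944 - 1*242731) = -74 - (71944 - 242731) = -74 - 1*(-170787) = -74 + 170787 = 170713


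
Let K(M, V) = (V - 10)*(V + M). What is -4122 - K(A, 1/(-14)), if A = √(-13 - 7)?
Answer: -808053/196 + 141*I*√5/7 ≈ -4122.7 + 45.041*I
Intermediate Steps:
A = 2*I*√5 (A = √(-20) = 2*I*√5 ≈ 4.4721*I)
K(M, V) = (-10 + V)*(M + V)
-4122 - K(A, 1/(-14)) = -4122 - ((1/(-14))² - 20*I*√5 - 10/(-14) + (2*I*√5)/(-14)) = -4122 - ((-1/14)² - 20*I*√5 - 10*(-1/14) + (2*I*√5)*(-1/14)) = -4122 - (1/196 - 20*I*√5 + 5/7 - I*√5/7) = -4122 - (141/196 - 141*I*√5/7) = -4122 + (-141/196 + 141*I*√5/7) = -808053/196 + 141*I*√5/7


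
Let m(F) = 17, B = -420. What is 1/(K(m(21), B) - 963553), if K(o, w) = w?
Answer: -1/963973 ≈ -1.0374e-6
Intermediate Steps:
1/(K(m(21), B) - 963553) = 1/(-420 - 963553) = 1/(-963973) = -1/963973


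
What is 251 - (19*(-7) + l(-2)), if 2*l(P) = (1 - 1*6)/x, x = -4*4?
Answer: 12283/32 ≈ 383.84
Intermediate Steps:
x = -16
l(P) = 5/32 (l(P) = ((1 - 1*6)/(-16))/2 = ((1 - 6)*(-1/16))/2 = (-5*(-1/16))/2 = (½)*(5/16) = 5/32)
251 - (19*(-7) + l(-2)) = 251 - (19*(-7) + 5/32) = 251 - (-133 + 5/32) = 251 - 1*(-4251/32) = 251 + 4251/32 = 12283/32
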